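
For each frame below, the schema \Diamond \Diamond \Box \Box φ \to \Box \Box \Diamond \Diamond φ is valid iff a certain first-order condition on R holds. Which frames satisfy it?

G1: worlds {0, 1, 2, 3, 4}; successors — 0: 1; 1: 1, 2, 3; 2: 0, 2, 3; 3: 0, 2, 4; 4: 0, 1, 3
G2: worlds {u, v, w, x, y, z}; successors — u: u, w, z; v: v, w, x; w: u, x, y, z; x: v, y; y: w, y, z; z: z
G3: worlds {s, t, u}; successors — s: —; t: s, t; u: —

Frame correspondent (Sahlqvist): \forall x \forall y \forall z ((x R^2 y \wedge x R^2 z) \to \exists w (y R^2 w \wedge z R^2 w)) — i.e. a generalized confluence (Geach) condition.
G1: condition met.
G2: condition met.
G3: fails — tR²s, tR²s but no w with sR²w and sR²w.
Valid on: G1, G2.

G1, G2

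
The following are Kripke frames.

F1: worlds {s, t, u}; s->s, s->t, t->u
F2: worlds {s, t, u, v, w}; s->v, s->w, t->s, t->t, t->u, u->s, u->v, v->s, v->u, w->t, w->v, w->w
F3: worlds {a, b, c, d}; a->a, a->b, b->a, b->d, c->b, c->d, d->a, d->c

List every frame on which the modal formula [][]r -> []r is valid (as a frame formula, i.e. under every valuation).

none

The schema corresponds to density: forall x forall y (Rxy -> exists z (Rxz & Rzy)).
F1: fails — Rtu but no z with Rtz and Rzu.
F2: fails — Rvu but no z with Rvz and Rzu.
F3: fails — Rdc but no z with Rdz and Rzc.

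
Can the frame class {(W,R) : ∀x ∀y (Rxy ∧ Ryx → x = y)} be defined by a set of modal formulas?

Modal frame validity is preserved under surjective bounded morphisms.
The 6-cycle (worlds s,t,u,v,w,x with s→t→u→v→w→x→s) is antisymmetric. Sending even-indexed worlds to • and odd-indexed worlds to ∘ is a surjective bounded morphism onto the two-world frame with •↔∘, which is not antisymmetric.
Hence antisymmetry is not modally definable.

No — not modally definable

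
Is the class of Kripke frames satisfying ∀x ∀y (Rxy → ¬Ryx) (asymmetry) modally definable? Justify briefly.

Any modally definable frame class is closed under surjective bounded morphisms.
The 3-cycle (worlds w0,w1,w2 with w0→w1→w2→w0) is asymmetric. Mapping every world to a single reflexive point • is a surjective bounded morphism, and the reflexive point is not asymmetric (R•• but asymmetry requires ¬R••).
So no modal formula (or set of formulas) defines exactly the asymmetric frames.

No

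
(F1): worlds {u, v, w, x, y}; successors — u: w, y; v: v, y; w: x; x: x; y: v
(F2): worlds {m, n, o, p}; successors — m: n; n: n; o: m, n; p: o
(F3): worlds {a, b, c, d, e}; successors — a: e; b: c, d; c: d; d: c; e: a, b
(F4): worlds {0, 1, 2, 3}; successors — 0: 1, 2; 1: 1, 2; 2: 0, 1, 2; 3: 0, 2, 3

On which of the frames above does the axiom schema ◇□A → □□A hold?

The schema corresponds to a generalized confluence (Geach) condition: ∀x ∀y ∀z ((xRy ∧ xR²z) → ∃w (yRw ∧ z = w)).
(F1): fails — uRw, uR²v but no t with wRt and v=t.
(F2): holds.
(F3): fails — bRc, bR²c but no w with cRw and c=w.
(F4): fails — 0R1, 0R²0 but no w with 1Rw and 0=w.

(F2)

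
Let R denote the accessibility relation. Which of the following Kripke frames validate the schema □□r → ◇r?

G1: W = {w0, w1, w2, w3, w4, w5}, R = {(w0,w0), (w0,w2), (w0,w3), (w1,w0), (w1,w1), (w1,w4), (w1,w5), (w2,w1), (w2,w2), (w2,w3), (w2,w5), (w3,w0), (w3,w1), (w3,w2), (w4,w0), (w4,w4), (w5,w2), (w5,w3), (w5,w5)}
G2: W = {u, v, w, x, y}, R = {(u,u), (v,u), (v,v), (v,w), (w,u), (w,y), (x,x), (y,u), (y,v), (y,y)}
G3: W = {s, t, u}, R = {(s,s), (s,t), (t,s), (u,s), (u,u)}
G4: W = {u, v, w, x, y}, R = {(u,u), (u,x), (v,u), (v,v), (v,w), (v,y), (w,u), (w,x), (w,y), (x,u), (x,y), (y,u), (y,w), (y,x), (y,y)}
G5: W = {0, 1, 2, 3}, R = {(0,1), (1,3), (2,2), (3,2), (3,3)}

The schema corresponds to a generalized confluence (Geach) condition: ∀x ∃w (xR²w ∧ xRw).
G1: holds.
G2: holds.
G3: holds.
G4: holds.
G5: fails — at 0 but no w with 0R²w and 0Rw.

G1, G2, G3, G4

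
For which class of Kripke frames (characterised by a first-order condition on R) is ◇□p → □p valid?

This is a form of the 5 axiom.
Its frame correspondent is the Euclidean property — ∀x ∀y ∀z (Rxy ∧ Rxz → Ryz).

the Euclidean property: ∀x ∀y ∀z (Rxy ∧ Rxz → Ryz)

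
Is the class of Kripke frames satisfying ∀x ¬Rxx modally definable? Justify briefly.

Modal frame validity is preserved under surjective bounded morphisms.
The 5-cycle (worlds 0,1,2,3,4 with 0→1→2→3→4→0) is irreflexive, and the map sending every world to a single reflexive point • is a surjective bounded morphism (forth: every edge maps to (•,•); back: every world has a successor). So any modal formula valid on the 5-cycle is also valid on the reflexive point, which is not irreflexive.
So the class is not modally definable.

No — not modally definable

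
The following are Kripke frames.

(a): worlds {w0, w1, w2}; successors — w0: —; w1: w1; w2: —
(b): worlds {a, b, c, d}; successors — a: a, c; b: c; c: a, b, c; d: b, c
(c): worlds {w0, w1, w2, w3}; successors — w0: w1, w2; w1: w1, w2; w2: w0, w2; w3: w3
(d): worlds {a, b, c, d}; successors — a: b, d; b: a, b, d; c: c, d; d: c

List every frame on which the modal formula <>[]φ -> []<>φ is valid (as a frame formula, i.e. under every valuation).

(a), (b), (c)

The schema corresponds to convergence: forall x forall y forall z (Rxy & Rxz -> exists w (Ryw & Rzw)).
(a): holds.
(b): holds.
(c): holds.
(d): fails — Rab and Rad but b and d have no common successor.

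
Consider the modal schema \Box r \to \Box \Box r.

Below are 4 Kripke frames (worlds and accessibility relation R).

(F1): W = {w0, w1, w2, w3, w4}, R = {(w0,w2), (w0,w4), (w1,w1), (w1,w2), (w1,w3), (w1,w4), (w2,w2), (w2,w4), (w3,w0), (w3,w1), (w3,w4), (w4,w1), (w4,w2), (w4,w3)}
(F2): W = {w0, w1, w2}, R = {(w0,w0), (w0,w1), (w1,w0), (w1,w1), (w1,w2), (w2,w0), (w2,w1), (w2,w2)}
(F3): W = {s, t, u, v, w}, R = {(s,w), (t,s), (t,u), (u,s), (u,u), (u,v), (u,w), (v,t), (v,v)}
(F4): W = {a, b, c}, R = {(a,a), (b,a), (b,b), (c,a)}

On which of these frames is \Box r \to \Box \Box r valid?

(F4)

This is the axiom for transitivity; its first-order frame correspondent is \forall x \forall y \forall z (Rxy \wedge Ryz \to Rxz).
(F1): fails — Rw0w4 and Rw4w1 but not Rw0w1.
(F2): fails — Rw0w1 and Rw1w2 but not Rw0w2.
(F3): fails — Ruv and Rvt but not Rut.
(F4): ✓.
Valid on: (F4).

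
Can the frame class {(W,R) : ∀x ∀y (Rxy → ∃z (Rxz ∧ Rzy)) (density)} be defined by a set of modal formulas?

Yes: it is density, defined by the C4 schema □□p → □p.
Suppose □□p→□p is valid. Take Rxy and set V(p)={w : xR²w}. Then □□p at x, so □p at x, so p at y, i.e. ∃z(Rxz∧Rzy).

Definable; □□p → □p defines it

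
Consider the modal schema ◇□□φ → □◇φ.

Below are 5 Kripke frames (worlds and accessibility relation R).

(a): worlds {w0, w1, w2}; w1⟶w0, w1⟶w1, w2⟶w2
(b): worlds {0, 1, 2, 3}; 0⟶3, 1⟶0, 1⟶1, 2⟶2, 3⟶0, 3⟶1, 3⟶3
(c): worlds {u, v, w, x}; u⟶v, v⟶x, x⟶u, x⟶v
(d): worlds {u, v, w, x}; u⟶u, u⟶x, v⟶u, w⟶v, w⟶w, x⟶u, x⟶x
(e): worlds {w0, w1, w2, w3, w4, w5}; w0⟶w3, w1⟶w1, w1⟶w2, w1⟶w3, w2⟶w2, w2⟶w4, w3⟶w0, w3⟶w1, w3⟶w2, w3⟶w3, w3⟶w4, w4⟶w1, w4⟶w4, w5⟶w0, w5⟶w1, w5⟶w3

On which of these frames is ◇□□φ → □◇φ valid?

Frame correspondent (Sahlqvist): ∀x ∀y ∀z ((xRy ∧ xRz) → ∃w (yR²w ∧ zRw)) — i.e. a generalized confluence (Geach) condition.
(a): fails — w1Rw0, w1Rw0 but no w with w0R²w and w0Rw.
(b): satisfies the condition.
(c): fails — uRv, uRv but no t with vR²t and vRt.
(d): fails — wRv, wRw but no t with vR²t and wRt.
(e): fails — w3Rw2, w3Rw0 but no w with w2R²w and w0Rw.

(b)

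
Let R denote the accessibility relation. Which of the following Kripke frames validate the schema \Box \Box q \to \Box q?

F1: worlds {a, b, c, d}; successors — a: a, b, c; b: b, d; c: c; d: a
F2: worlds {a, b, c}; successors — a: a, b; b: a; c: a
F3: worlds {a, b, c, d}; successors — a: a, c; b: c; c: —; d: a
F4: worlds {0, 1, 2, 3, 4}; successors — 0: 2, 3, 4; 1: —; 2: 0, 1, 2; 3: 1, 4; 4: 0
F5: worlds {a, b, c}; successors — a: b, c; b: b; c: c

F1, F2, F5

The schema corresponds to density: \forall x \forall y (Rxy \to \exists z (Rxz \wedge Rzy)).
F1: satisfies the condition.
F2: satisfies the condition.
F3: fails — Rbc but no z with Rbz and Rzc.
F4: fails — R34 but no z with R3z and Rz4.
F5: satisfies the condition.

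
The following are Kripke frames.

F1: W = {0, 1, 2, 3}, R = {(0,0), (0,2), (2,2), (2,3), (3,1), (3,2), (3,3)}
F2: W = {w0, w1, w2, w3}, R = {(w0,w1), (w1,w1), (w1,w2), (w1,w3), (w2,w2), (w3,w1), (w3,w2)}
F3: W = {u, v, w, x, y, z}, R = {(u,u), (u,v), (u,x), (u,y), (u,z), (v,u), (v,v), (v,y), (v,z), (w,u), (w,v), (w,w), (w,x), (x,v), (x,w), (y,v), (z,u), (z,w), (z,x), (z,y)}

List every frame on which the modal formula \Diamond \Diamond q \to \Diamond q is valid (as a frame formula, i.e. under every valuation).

none

The schema corresponds to a generalized confluence (Geach) condition: \forall x \forall y (x R^2 y \to \exists w (y = w \wedge xRw)).
F1: fails — 0R²3 but no w with 3=w and 0Rw.
F2: fails — w0R²w2 but no w with w2=w and w0Rw.
F3: fails — uR²w but no t with w=t and uRt.
Valid on no frame.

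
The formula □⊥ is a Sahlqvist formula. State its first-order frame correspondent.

emptiness of R: ∀x ∀y ¬Rxy

This is the Ver axiom.
Its frame correspondent is emptiness of R — ∀x ∀y ¬Rxy.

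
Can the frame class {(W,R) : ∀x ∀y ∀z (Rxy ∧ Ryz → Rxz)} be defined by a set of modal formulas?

The condition is transitivity. A defining modal formula is □p → □□p.
Suppose □p→□□p is valid. Take Rxy, Ryz and set V(p)={w : Rxw}. Then □p at x, so □□p at x, so □p at y, so p at z, i.e. Rxz.

Definable; □p → □□p defines it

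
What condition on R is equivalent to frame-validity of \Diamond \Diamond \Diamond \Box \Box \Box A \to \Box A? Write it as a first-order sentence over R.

\forall x \forall y \forall z ((x R^3 y \wedge xRz) \to \exists w (y R^3 w \wedge z = w))

This is a Sahlqvist (Geach-type) schema ◇^3□^3A → □^1◇^0A.
Minimal-valuation argument: fix x; take any y with xR^3y and any z with xR^1z. Set V(A) to the set of worlds R-reachable from y in exactly 3 steps. Then □^3A holds at y, so the antecedent holds at x; validity forces ◇^0A at z, giving a w with zR^0w and yR^3w.
First-order correspondent: \forall x \forall y \forall z ((x R^3 y \wedge xRz) \to \exists w (y R^3 w \wedge z = w)).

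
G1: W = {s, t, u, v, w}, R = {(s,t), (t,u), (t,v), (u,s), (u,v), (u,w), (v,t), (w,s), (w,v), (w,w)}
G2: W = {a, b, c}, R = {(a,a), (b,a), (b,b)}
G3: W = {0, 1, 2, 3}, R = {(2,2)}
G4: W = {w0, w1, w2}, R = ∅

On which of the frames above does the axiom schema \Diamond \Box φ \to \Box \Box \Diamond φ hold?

G2, G3, G4

The schema corresponds to a generalized confluence (Geach) condition: \forall x \forall y \forall z ((xRy \wedge x R^2 z) \to \exists w (yRw \wedge zRw)).
G1: fails — sRt, sR²v but no w* with tRw* and vRw*.
G2: condition met.
G3: condition met.
G4: condition met.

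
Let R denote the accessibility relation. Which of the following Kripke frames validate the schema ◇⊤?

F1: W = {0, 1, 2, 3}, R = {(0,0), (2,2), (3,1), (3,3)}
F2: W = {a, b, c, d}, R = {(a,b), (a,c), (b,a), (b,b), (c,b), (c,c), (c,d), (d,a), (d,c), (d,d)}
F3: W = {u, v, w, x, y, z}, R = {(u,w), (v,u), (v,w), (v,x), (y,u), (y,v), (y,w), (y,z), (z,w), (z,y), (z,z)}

Frame correspondent (Sahlqvist): ∀x ∃y Rxy — i.e. seriality.
F1: fails — world 1 has no successor.
F2: ✓.
F3: fails — world w has no successor.
Valid on: F2.

F2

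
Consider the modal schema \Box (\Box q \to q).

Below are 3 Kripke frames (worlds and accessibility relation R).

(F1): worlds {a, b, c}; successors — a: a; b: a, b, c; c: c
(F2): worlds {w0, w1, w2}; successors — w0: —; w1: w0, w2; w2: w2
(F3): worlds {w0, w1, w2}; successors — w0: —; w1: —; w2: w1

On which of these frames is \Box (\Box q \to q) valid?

(F1)

The schema corresponds to shift-reflexivity: \forall x \forall y (Rxy \to Ryy).
(F1): ✓.
(F2): fails — Rw1w0 but not Rw0w0.
(F3): fails — Rw2w1 but not Rw1w1.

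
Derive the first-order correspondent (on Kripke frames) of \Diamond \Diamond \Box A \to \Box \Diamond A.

\forall x \forall y \forall z ((x R^2 y \wedge xRz) \to \exists w (yRw \wedge zRw))

This is a Sahlqvist (Geach-type) schema ◇^2□^1A → □^1◇^1A.
Minimal-valuation argument: fix x; take any y with xR^2y and any z with xR^1z. Set V(A) to the set of worlds R-reachable from y in exactly 1 step. Then □^1A holds at y, so the antecedent holds at x; validity forces ◇^1A at z, giving a w with zR^1w and yR^1w.
First-order correspondent: \forall x \forall y \forall z ((x R^2 y \wedge xRz) \to \exists w (yRw \wedge zRw)).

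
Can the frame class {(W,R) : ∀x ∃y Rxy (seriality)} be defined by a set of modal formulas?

This is a Sahlqvist condition; the D axiom □p → ◇p defines it.

Yes, by □p → ◇p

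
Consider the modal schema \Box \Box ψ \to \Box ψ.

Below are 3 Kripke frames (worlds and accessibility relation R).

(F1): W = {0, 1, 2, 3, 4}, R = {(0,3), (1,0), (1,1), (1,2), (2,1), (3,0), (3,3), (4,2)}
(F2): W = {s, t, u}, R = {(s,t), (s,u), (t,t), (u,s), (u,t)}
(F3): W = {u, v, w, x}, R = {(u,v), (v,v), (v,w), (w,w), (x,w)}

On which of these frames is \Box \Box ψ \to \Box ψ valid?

This is the axiom for density; its first-order frame correspondent is \forall x \forall y (Rxy \to \exists z (Rxz \wedge Rzy)).
(F1): fails — R42 but no z with R4z and Rz2.
(F2): fails — Rus but no z with Ruz and Rzs.
(F3): satisfies the condition.
Valid on: (F3).

(F3)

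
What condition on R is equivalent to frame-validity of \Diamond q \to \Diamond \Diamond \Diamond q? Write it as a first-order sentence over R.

\forall x \forall y (xRy \to \exists w (y = w \wedge x R^3 w))

This is a Sahlqvist (Geach-type) schema ◇^1□^0q → □^0◇^3q.
First-order correspondent: \forall x \forall y (xRy \to \exists w (y = w \wedge x R^3 w)).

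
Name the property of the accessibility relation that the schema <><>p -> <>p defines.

Transitivity

Replacing p by ¬p and contraposing gives the equivalent schema □p → □□p.
Suppose □p→□□p is valid. Take Rxy, Ryz and set V(p)={w : Rxw}. Then □p at x, so □□p at x, so □p at y, so p at z, i.e. Rxz.
The converse is a direct semantic check.
Frame condition: forall x forall y forall z (Rxy & Ryz -> Rxz).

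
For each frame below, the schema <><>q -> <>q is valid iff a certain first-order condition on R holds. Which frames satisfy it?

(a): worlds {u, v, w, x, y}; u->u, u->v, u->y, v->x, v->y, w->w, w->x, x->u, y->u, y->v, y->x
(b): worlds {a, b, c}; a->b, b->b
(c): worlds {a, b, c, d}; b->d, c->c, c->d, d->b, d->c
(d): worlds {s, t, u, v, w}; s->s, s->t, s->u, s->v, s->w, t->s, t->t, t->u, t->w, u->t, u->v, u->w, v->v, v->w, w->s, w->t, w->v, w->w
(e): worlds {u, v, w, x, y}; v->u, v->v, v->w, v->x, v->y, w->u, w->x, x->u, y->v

This is the axiom for transitivity; its first-order frame correspondent is forall x forall y forall z (Rxy & Ryz -> Rxz).
(a): fails — Ruv and Rvx but not Rux.
(b): satisfies the condition.
(c): fails — Rcd and Rdb but not Rcb.
(d): fails — Rwt and Rtu but not Rwu.
(e): fails — Ryv and Rvw but not Ryw.

(b)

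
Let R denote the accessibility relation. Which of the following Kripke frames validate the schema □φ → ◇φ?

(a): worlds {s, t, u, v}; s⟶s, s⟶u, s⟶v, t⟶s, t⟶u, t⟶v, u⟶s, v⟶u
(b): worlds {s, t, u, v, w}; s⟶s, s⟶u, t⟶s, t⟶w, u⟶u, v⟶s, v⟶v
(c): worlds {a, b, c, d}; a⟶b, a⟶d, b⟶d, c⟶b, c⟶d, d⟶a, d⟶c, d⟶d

Frame correspondent (Sahlqvist): ∀x ∃y Rxy — i.e. seriality.
(a): ✓.
(b): fails — world w has no successor.
(c): ✓.

(a), (c)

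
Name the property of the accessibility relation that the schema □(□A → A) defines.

shift-reflexivity

This is the T□ axiom.
Its frame correspondent is shift-reflexivity — ∀x ∀y (Rxy → Ryy).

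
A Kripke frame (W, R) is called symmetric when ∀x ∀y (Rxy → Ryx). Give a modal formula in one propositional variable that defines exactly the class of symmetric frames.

ψ → □◇ψ

This is symmetry; the standard corresponding axiom is B: ψ → □◇ψ.
Suppose ψ→□◇ψ is valid. Take Rxy and set V(ψ)={x}. Then ψ at x, so □◇ψ at x, so ◇ψ at y, so some z with Ryz has ψ; z=x, i.e. Ryx.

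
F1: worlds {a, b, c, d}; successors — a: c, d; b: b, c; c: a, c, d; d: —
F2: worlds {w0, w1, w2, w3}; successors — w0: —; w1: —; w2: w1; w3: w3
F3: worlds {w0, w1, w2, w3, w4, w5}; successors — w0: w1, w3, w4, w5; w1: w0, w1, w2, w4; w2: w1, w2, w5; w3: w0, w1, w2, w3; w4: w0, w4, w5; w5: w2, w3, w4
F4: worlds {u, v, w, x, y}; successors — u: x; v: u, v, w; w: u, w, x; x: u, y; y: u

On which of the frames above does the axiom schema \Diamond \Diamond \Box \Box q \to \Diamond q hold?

F2, F3

The schema corresponds to a generalized confluence (Geach) condition: \forall x \forall y (x R^2 y \to \exists w (y R^2 w \wedge xRw)).
F1: fails — aR²d but no w with dR²w and aRw.
F2: satisfies the condition.
F3: satisfies the condition.
F4: fails — uR²u but no t with uR²t and uRt.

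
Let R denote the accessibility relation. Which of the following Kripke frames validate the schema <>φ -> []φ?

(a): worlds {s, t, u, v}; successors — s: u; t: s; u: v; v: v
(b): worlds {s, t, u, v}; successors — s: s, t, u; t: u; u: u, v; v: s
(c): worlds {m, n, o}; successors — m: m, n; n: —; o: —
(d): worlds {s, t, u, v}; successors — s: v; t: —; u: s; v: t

(a), (d)

The schema corresponds to partial functionality: forall x forall y forall z (Rxy & Rxz -> y = z).
(a): holds.
(b): fails — s sees both s and t.
(c): fails — m sees both m and n.
(d): holds.
Valid on: (a), (d).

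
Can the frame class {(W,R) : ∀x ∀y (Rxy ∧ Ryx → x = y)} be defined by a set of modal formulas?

Not modally definable

Modal frame validity is preserved under surjective bounded morphisms.
The 8-cycle (worlds w0,w1,w2,w3,w4,w5,w6,w7 with w0→w1→w2→w3→w4→w5→w6→w7→w0) is antisymmetric. Sending even-indexed worlds to a and odd-indexed worlds to b is a surjective bounded morphism onto the two-world frame with a↔b, which is not antisymmetric.
Hence antisymmetry is not modally definable.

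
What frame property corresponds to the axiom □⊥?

emptiness of R: ∀x ∀y ¬Rxy

□⊥ is valid iff no world has any successor (otherwise □⊥ fails at any world with one).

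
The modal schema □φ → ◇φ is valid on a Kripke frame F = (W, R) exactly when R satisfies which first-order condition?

Suppose □φ→◇φ is valid. At any x set V(φ)=W. Then □φ at x, so ◇φ at x, so x has a successor.

Seriality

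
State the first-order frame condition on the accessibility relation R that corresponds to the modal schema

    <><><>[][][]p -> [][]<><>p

This is a Sahlqvist (Geach-type) schema ◇^3□^3p → □^2◇^2p.
First-order correspondent: forall x forall y forall z ((x R^3 y & x R^2 z) -> exists w (y R^3 w & z R^2 w)).

forall x forall y forall z ((x R^3 y & x R^2 z) -> exists w (y R^3 w & z R^2 w))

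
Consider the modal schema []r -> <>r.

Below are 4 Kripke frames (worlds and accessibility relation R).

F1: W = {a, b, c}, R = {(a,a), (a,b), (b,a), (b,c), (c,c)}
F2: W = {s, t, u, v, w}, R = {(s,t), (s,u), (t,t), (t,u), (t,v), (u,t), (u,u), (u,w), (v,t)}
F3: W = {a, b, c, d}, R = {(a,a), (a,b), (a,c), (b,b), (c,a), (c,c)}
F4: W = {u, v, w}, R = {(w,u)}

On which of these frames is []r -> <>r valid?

This is the axiom for seriality; its first-order frame correspondent is forall x exists y Rxy.
F1: condition met.
F2: fails — world w has no successor.
F3: fails — world d has no successor.
F4: fails — world u has no successor.

F1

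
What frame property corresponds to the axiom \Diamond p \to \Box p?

This schema is the CD axiom.
It corresponds to partial functionality: \forall x \forall y \forall z (Rxy \wedge Rxz \to y = z).

partial functionality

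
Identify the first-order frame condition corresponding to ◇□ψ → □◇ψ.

Suppose ◇□ψ→□◇ψ is valid. Take Rxy, Rxz and set V(ψ)={w : Ryw}. Then □ψ at y so ◇□ψ at x, so □◇ψ at x, so ◇ψ at z, giving w with Rzw and Ryw.
Conversely, on a frame with convergence the schema holds at every world under every valuation.
Frame condition: ∀x ∀y ∀z (Rxy ∧ Rxz → ∃w (Ryw ∧ Rzw)).

convergence: ∀x ∀y ∀z (Rxy ∧ Rxz → ∃w (Ryw ∧ Rzw))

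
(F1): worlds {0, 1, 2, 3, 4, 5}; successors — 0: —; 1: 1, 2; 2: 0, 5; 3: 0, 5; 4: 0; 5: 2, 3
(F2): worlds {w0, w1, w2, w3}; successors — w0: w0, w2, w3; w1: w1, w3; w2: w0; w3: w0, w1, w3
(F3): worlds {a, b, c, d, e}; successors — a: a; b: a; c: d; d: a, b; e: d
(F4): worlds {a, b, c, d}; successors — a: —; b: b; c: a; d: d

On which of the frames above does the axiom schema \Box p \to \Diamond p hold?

This is the axiom for seriality; its first-order frame correspondent is \forall x \exists y Rxy.
(F1): fails — world 0 has no successor.
(F2): ✓.
(F3): ✓.
(F4): fails — world a has no successor.
Valid on: (F2), (F3).

(F2), (F3)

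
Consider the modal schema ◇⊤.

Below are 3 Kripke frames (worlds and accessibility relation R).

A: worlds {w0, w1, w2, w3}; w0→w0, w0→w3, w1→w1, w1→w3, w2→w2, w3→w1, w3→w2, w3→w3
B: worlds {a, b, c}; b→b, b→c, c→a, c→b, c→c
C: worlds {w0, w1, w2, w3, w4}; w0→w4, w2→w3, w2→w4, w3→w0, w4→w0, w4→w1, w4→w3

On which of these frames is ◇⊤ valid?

A

Frame correspondent (Sahlqvist): ∀x ∃y Rxy — i.e. seriality.
A: ✓.
B: fails — world a has no successor.
C: fails — world w1 has no successor.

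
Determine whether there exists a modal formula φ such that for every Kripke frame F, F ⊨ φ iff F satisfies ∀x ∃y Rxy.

Yes, by □r → ◇r

The condition is seriality. A defining modal formula is □r → ◇r.
Suppose □r→◇r is valid. At any x set V(r)=W. Then □r at x, so ◇r at x, so x has a successor.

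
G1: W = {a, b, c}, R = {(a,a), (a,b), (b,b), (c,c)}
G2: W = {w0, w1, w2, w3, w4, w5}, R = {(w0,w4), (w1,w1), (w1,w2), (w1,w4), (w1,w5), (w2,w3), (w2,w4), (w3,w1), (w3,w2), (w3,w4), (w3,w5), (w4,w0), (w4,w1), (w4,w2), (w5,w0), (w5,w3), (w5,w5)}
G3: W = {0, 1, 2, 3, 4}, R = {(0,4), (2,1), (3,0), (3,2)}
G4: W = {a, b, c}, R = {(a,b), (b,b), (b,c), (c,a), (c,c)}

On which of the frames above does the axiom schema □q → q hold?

G1

This is the axiom for reflexivity; its first-order frame correspondent is ∀x Rxx.
G1: satisfies the condition.
G2: fails — world w0 does not see itself.
G3: fails — world 0 does not see itself.
G4: fails — world a does not see itself.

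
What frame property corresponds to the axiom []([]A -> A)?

Shift-reflexivity

Suppose □(□A→A) is valid. Take Rxy and set V(A)={w : Ryw}. Then at y, □A holds; since □(□A→A) at x, □A→A at y, so A at y, i.e. Ryy.
Conversely, on a frame with shift-reflexivity the schema holds at every world under every valuation.
So the correspondent is shift-reflexivity.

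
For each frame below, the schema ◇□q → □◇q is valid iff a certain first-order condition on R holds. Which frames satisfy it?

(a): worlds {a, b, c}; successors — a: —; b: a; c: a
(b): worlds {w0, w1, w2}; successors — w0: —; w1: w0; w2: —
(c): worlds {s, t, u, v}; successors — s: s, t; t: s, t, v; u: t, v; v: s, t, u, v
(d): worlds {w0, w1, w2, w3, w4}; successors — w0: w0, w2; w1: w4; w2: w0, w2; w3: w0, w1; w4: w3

The schema corresponds to convergence: ∀x ∀y ∀z (Rxy ∧ Rxz → ∃w (Ryw ∧ Rzw)).
(a): fails — Rba and Rba but a and a have no common successor.
(b): fails — Rw1w0 and Rw1w0 but w0 and w0 have no common successor.
(c): satisfies the condition.
(d): fails — Rw3w1 and Rw3w0 but w1 and w0 have no common successor.

(c)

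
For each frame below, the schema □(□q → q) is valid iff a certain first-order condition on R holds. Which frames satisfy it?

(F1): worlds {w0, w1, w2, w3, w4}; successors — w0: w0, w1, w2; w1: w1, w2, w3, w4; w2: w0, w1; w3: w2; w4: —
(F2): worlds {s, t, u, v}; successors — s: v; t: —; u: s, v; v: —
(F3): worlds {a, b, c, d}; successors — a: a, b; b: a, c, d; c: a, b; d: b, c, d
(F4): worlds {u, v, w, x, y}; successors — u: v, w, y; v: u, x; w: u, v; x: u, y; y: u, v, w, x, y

This is the axiom for shift-reflexivity; its first-order frame correspondent is ∀x ∀y (Rxy → Ryy).
(F1): fails — Rw1w2 but not Rw2w2.
(F2): fails — Rus but not Rss.
(F3): fails — Rbc but not Rcc.
(F4): fails — Ruv but not Rvv.
Valid on no frame.

none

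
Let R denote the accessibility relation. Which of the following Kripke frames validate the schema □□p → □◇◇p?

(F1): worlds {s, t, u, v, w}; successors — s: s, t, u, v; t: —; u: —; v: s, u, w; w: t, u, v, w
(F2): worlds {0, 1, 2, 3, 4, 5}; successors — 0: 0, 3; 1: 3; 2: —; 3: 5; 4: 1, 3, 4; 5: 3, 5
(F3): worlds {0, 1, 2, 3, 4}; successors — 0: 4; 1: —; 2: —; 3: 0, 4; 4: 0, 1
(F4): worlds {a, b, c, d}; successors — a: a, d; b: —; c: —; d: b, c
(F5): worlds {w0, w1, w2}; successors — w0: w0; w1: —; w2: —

(F2), (F5)

Frame correspondent (Sahlqvist): ∀x ∀z (xRz → ∃w (xR²w ∧ zR²w)) — i.e. a generalized confluence (Geach) condition.
(F1): fails — sRt but no w* with sR²w* and tR²w*.
(F2): holds.
(F3): fails — 0R4 but no w with 0R²w and 4R²w.
(F4): fails — aRd but no w with aR²w and dR²w.
(F5): holds.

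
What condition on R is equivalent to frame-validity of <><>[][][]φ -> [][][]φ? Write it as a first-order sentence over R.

forall x forall y forall z ((x R^2 y & x R^3 z) -> exists w (y R^3 w & z = w))

This is a Sahlqvist (Geach-type) schema ◇^2□^3φ → □^3◇^0φ.
Minimal-valuation argument: fix x; take any y with xR^2y and any z with xR^3z. Set V(φ) to the set of worlds R-reachable from y in exactly 3 steps. Then □^3φ holds at y, so the antecedent holds at x; validity forces ◇^0φ at z, giving a w with zR^0w and yR^3w.
First-order correspondent: forall x forall y forall z ((x R^2 y & x R^3 z) -> exists w (y R^3 w & z = w)).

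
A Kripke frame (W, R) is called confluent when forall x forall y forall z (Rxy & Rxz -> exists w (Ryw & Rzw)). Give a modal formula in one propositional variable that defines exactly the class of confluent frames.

The condition is convergence. The .2 schema ◇□q → □◇q defines it.
Suppose ◇□q→□◇q is valid. Take Rxy, Rxz and set V(q)={w : Ryw}. Then □q at y so ◇□q at x, so □◇q at x, so ◇q at z, giving w with Rzw and Ryw.

◇□q → □◇q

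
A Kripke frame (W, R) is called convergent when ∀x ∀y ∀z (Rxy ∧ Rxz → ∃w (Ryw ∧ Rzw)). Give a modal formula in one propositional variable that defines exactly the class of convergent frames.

◇□q → □◇q

A defining formula is ◇□q → □◇q (the .2 axiom).
Suppose ◇□q→□◇q is valid. Take Rxy, Rxz and set V(q)={w : Ryw}. Then □q at y so ◇□q at x, so □◇q at x, so ◇q at z, giving w with Rzw and Ryw.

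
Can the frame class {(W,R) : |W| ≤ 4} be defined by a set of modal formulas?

Not modally definable

If a class were modally definable it would be closed under disjoint unions (Goldblatt–Thomason).
Any modal formula valid on each of 5 disjoint one-world frames is valid on their disjoint union (validity is preserved under disjoint unions). Each one-world frame has |W|=1≤4, but the union has |W|=5.
So the class is not modally definable.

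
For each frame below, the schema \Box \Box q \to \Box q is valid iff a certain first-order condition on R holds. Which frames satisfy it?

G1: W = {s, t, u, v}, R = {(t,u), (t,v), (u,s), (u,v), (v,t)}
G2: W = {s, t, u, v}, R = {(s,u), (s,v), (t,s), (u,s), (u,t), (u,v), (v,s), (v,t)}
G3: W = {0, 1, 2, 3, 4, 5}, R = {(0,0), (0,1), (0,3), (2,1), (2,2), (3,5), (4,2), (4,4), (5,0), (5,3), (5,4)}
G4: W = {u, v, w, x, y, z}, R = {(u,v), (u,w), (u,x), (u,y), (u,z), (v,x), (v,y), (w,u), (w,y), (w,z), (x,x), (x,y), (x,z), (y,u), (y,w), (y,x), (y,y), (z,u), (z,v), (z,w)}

This is the axiom for density; its first-order frame correspondent is \forall x \forall y (Rxy \to \exists z (Rxz \wedge Rzy)).
G1: fails — Ruv but no z with Ruz and Rzv.
G2: fails — Rvt but no z with Rvz and Rzt.
G3: fails — R35 but no z with R3z and Rz5.
G4: ✓.

G4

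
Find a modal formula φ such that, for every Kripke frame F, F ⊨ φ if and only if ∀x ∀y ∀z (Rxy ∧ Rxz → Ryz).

A defining formula is ◇r → □◇r (the 5 axiom).
Suppose ◇r→□◇r is valid. Take Rxy, Rxz and set V(r)={y}. Then ◇r at x, so □◇r at x, so ◇r at z, so some w with Rzw has r; w=y, i.e. Rzy. By symmetry of the argument, Ryz.

◇r → □◇r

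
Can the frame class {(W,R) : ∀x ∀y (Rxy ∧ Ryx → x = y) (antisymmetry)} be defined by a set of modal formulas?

No

Modal frame validity is preserved under surjective bounded morphisms.
The 4-cycle (worlds 0,1,2,3 with 0→1→2→3→0) is antisymmetric. Sending even-indexed worlds to • and odd-indexed worlds to ∘ is a surjective bounded morphism onto the two-world frame with •↔∘, which is not antisymmetric.
So the class is not modally definable.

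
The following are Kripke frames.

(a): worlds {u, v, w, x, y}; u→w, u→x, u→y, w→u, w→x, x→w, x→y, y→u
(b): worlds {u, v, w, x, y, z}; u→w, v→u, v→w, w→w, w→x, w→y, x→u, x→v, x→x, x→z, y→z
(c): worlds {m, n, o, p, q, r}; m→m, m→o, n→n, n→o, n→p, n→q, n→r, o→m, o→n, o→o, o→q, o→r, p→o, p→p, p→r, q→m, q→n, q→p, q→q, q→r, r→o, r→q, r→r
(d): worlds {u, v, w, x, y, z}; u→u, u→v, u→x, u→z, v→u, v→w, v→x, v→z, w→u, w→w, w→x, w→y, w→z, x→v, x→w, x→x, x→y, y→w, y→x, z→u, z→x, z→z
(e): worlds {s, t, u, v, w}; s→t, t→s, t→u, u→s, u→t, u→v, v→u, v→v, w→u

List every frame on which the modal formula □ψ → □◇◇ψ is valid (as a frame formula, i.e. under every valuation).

(a), (c), (d), (e)

This is the axiom for a generalized confluence (Geach) condition; its first-order frame correspondent is ∀x ∀z (xRz → ∃w (xRw ∧ zR²w)).
(a): holds.
(b): fails — wRy but no t with wRt and yR²t.
(c): holds.
(d): holds.
(e): holds.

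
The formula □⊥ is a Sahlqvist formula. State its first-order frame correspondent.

□⊥ is valid iff no world has any successor (otherwise □⊥ fails at any world with one).

emptiness of R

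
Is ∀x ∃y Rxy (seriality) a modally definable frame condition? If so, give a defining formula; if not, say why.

Yes, by □p → ◇p

This is a Sahlqvist condition; the D axiom □p → ◇p defines it.
Suppose □p→◇p is valid. At any x set V(p)=W. Then □p at x, so ◇p at x, so x has a successor.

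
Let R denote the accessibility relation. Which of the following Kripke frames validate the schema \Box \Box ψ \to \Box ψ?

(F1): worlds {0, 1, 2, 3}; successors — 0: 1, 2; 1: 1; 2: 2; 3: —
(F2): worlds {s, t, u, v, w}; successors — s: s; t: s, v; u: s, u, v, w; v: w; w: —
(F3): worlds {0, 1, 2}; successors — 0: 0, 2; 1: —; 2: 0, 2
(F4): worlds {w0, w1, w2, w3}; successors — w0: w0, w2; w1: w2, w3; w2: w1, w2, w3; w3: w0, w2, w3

(F1), (F3), (F4)

The schema corresponds to density: \forall x \forall y (Rxy \to \exists z (Rxz \wedge Rzy)).
(F1): holds.
(F2): fails — Rtv but no z with Rtz and Rzv.
(F3): holds.
(F4): holds.
Valid on: (F1), (F3), (F4).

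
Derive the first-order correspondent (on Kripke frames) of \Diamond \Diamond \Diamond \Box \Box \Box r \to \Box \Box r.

This is a Sahlqvist (Geach-type) schema ◇^3□^3r → □^2◇^0r.
Minimal-valuation argument: fix x; take any y with xR^3y and any z with xR^2z. Set V(r) to the set of worlds R-reachable from y in exactly 3 steps. Then □^3r holds at y, so the antecedent holds at x; validity forces ◇^0r at z, giving a w with zR^0w and yR^3w.
First-order correspondent: \forall x \forall y \forall z ((x R^3 y \wedge x R^2 z) \to \exists w (y R^3 w \wedge z = w)).

\forall x \forall y \forall z ((x R^3 y \wedge x R^2 z) \to \exists w (y R^3 w \wedge z = w))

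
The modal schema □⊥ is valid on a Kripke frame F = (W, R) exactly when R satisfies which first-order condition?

emptiness of R

This schema is the Ver axiom.
It corresponds to emptiness of R: ∀x ∀y ¬Rxy.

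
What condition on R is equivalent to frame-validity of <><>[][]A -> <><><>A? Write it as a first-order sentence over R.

This is a Sahlqvist (Geach-type) schema ◇^2□^2A → □^0◇^3A.
Minimal-valuation argument: fix x; take any y with xR^2y and any z with xR^0z. Set V(A) to the set of worlds R-reachable from y in exactly 2 steps. Then □^2A holds at y, so the antecedent holds at x; validity forces ◇^3A at z, giving a w with zR^3w and yR^2w.
First-order correspondent: forall x forall y (x R^2 y -> exists w (y R^2 w & x R^3 w)).

forall x forall y (x R^2 y -> exists w (y R^2 w & x R^3 w))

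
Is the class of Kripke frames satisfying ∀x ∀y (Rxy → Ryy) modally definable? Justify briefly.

Definable; □(□q → q) defines it

The condition is shift-reflexivity. A defining modal formula is □(□q → q).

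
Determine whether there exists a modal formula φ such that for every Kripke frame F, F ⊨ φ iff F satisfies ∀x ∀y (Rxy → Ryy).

Yes — defined by □(□r → r)

This is a Sahlqvist condition; the T□ axiom □(□r → r) defines it.
Suppose □(□r→r) is valid. Take Rxy and set V(r)={w : Ryw}. Then at y, □r holds; since □(□r→r) at x, □r→r at y, so r at y, i.e. Ryy.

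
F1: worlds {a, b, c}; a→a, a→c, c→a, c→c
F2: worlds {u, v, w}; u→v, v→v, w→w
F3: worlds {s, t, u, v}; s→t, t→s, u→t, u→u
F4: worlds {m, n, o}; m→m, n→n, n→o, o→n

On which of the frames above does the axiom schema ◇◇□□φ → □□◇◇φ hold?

The schema corresponds to a generalized confluence (Geach) condition: ∀x ∀y ∀z ((xR²y ∧ xR²z) → ∃w (yR²w ∧ zR²w)).
F1: ✓.
F2: ✓.
F3: fails — uR²s, uR²t but no w with sR²w and tR²w.
F4: ✓.

F1, F2, F4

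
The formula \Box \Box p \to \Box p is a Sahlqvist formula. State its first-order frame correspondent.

Density

Suppose □□p→□p is valid. Take Rxy and set V(p)={w : xR²w}. Then □□p at x, so □p at x, so p at y, i.e. ∃z(Rxz∧Rzy).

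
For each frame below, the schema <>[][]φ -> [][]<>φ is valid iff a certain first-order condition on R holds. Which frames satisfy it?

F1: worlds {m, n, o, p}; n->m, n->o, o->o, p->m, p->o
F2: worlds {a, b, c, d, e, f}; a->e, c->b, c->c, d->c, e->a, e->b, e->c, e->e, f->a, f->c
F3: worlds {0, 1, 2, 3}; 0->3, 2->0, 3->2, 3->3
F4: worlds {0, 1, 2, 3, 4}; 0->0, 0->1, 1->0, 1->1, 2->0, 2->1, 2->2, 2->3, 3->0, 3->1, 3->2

This is the axiom for a generalized confluence (Geach) condition; its first-order frame correspondent is forall x forall y forall z ((xRy & x R^2 z) -> exists w (y R^2 w & zRw)).
F1: fails — nRm, nR²o but no w with mR²w and oRw.
F2: fails — aRe, aR²b but no w with eR²w and bRw.
F3: fails — 3R2, 3R²2 but no w with 2R²w and 2Rw.
F4: condition met.
Valid on: F4.

F4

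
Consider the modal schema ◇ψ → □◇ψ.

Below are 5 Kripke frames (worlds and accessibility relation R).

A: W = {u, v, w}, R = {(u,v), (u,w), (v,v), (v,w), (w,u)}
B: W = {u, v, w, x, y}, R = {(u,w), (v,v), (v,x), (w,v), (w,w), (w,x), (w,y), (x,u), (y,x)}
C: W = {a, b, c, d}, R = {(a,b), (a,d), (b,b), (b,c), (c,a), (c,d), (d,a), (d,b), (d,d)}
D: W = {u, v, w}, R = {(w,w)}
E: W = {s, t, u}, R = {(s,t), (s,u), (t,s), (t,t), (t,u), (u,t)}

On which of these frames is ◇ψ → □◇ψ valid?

Frame correspondent (Sahlqvist): ∀x ∀y ∀z (Rxy ∧ Rxz → Ryz) — i.e. the Euclidean property.
A: fails — Ruw and Ruv but not Rwv.
B: fails — Rvx and Rvv but not Rxv.
C: fails — Rab and Rad but not Rbd.
D: ✓.
E: fails — Rsu and Rsu but not Ruu.

D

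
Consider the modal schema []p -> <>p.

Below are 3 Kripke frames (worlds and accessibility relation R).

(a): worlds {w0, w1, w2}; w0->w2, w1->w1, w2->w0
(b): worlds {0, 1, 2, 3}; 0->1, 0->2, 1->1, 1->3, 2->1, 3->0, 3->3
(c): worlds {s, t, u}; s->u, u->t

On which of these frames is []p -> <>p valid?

Frame correspondent (Sahlqvist): forall x exists y Rxy — i.e. seriality.
(a): ✓.
(b): ✓.
(c): fails — world t has no successor.
Valid on: (a), (b).

(a), (b)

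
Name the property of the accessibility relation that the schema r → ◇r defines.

Equivalently (dual form): □r → r.
Suppose □r→r is valid. At any x set V(r)={w : Rxw}. Then □r holds at x, so r holds at x, i.e. Rxx.

reflexivity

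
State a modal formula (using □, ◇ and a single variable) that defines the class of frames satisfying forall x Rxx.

The condition is reflexivity. The T schema □s → s defines it.
Suppose □s→s is valid. At any x set V(s)={w : Rxw}. Then □s holds at x, so s holds at x, i.e. Rxx.

□s → s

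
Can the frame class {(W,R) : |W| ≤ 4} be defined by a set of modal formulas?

Any modally definable frame class is closed under disjoint unions.
Any modal formula valid on each of 5 disjoint one-world frames is valid on their disjoint union (validity is preserved under disjoint unions). Each one-world frame has |W|=1≤4, but the union has |W|=5.
So the class is not modally definable.

No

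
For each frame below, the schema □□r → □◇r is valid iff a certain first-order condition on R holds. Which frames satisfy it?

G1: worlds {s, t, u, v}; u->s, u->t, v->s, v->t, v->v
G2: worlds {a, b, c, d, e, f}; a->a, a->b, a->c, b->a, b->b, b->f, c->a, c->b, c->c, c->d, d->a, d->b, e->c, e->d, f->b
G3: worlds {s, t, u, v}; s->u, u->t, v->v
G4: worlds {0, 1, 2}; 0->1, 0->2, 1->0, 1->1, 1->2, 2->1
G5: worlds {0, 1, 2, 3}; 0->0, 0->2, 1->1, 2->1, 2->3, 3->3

Frame correspondent (Sahlqvist): ∀x ∀z (xRz → ∃w (xR²w ∧ zRw)) — i.e. a generalized confluence (Geach) condition.
G1: fails — uRs but no w with uR²w and sRw.
G2: satisfies the condition.
G3: fails — uRt but no w with uR²w and tRw.
G4: satisfies the condition.
G5: satisfies the condition.
Valid on: G2, G4, G5.

G2, G4, G5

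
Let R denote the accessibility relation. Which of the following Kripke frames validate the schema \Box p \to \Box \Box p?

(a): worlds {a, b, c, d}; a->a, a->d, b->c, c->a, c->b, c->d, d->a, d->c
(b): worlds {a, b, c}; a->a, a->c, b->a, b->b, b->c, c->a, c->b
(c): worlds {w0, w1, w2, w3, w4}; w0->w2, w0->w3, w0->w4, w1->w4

(c)

This is the axiom for transitivity; its first-order frame correspondent is \forall x \forall y \forall z (Rxy \wedge Ryz \to Rxz).
(a): fails — Rbc and Rcd but not Rbd.
(b): fails — Rcb and Rbc but not Rcc.
(c): satisfies the condition.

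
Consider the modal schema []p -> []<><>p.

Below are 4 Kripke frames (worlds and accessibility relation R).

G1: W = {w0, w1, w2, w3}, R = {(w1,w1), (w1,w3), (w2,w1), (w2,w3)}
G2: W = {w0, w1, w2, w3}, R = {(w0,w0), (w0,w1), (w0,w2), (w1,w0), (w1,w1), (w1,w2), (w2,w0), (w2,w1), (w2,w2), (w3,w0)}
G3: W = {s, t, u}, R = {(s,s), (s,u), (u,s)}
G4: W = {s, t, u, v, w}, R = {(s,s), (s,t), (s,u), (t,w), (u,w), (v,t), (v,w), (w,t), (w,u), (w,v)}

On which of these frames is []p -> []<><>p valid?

G2, G3, G4

The schema corresponds to a generalized confluence (Geach) condition: forall x forall z (xRz -> exists w (xRw & z R^2 w)).
G1: fails — w1Rw3 but no w with w1Rw and w3R²w.
G2: ✓.
G3: ✓.
G4: ✓.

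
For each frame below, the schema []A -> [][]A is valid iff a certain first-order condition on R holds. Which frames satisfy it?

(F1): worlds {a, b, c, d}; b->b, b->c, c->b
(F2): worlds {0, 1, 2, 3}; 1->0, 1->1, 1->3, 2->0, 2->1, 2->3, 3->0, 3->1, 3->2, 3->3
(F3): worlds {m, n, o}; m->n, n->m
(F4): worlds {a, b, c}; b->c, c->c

(F4)

This is the axiom for transitivity; its first-order frame correspondent is forall x forall y forall z (Rxy & Ryz -> Rxz).
(F1): fails — Rcb and Rbc but not Rcc.
(F2): fails — R23 and R32 but not R22.
(F3): fails — Rnm and Rmn but not Rnn.
(F4): satisfies the condition.
Valid on: (F4).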